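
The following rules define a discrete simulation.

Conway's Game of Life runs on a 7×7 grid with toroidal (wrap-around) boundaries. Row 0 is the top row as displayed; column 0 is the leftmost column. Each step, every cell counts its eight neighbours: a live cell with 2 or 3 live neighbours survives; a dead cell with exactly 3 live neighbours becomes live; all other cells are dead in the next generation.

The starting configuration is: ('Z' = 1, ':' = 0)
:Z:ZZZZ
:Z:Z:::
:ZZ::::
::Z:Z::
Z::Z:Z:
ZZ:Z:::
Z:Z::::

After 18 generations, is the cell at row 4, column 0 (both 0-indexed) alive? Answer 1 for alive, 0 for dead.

k=0  :Z:ZZZZ
:Z:Z:::
:ZZ::::
::Z:Z::
Z::Z:Z:
ZZ:Z:::
Z:Z::::
k=1  :Z:ZZZZ
:Z:Z:Z:
:Z:::::
::Z:Z::
Z::Z::Z
Z::ZZ::
:::::Z:
k=2  Z::Z::Z
:Z:Z:ZZ
:Z:ZZ::
ZZZZ:::
ZZZ::ZZ
Z::ZZZ:
Z:Z::::
k=3  :::ZZZ:
:Z:Z:ZZ
:::::ZZ
:::::Z:
:::::Z:
:::ZZZ:
Z:Z::Z:
k=4  ZZ:Z:::
Z:ZZ:::
Z::::::
::::ZZ:
:::::ZZ
:::Z:Z:
::Z::::
k=5  Z::Z:::
Z:ZZ::Z
:Z:ZZ:Z
::::ZZ:
::::::Z
::::ZZZ
:ZZZZ::
k=6  Z:::::Z
:::::ZZ
:Z::::Z
Z::ZZ:Z
::::::Z
Z:Z:Z:Z
ZZZ:::Z
k=7  :::::::
:::::Z:
::::Z::
::::::Z
:Z::Z::
::ZZ:::
::ZZ:::
k=8  :::::::
:::::::
:::::Z:
:::::Z:
::ZZ:::
:Z::Z::
::ZZ:::
k=9  :::::::
:::::::
:::::::
::::Z::
::ZZZ::
:Z::Z::
::ZZ:::
k=10  :::::::
:::::::
:::::::
::::Z::
::Z:ZZ:
:Z::Z::
::ZZ:::
k=11  :::::::
:::::::
:::::::
:::ZZZ:
::::ZZ:
:Z::ZZ:
::ZZ:::
k=12  :::::::
:::::::
::::Z::
:::Z:Z:
::::::Z
::Z::Z:
::ZZZ::
k=13  :::Z:::
:::::::
::::Z::
::::ZZ:
::::ZZZ
::Z:ZZ:
::ZZZ::
k=14  ::ZZZ::
:::::::
::::ZZ:
:::Z::Z
::::::Z
::Z:::Z
::Z::Z:
k=15  ::ZZZ::
:::::Z:
::::ZZ:
::::Z:Z
Z::::ZZ
:::::ZZ
:ZZ:ZZ:
k=16  :ZZ::::
:::::Z:
::::Z:Z
Z:::Z::
Z:::Z::
:Z:::::
:ZZ:::Z
k=17  ZZZ::::
:::::Z:
::::Z:Z
Z::ZZ:Z
ZZ:::::
:ZZ::::
:::::::
k=18  :Z:::::
ZZ:::ZZ
Z::ZZ:Z
:Z:ZZ:Z
:::Z::Z
ZZZ::::
Z::::::

0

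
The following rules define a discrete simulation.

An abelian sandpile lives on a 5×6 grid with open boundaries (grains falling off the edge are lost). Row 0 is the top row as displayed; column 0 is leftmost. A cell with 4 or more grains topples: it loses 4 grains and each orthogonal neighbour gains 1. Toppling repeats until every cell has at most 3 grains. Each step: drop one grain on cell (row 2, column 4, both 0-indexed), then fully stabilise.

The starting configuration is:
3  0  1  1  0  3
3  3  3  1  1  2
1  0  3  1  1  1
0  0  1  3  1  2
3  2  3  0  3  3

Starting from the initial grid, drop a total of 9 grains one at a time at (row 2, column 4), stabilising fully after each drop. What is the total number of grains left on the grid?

t=0: 3  0  1  1  0  3
3  3  3  1  1  2
1  0  3  1  1  1
0  0  1  3  1  2
3  2  3  0  3  3
t=1: 3  0  1  1  0  3
3  3  3  1  1  2
1  0  3  1  2  1
0  0  1  3  1  2
3  2  3  0  3  3
t=2: 3  0  1  1  0  3
3  3  3  1  1  2
1  0  3  1  3  1
0  0  1  3  1  2
3  2  3  0  3  3
t=3: 3  0  1  1  0  3
3  3  3  1  2  2
1  0  3  2  0  2
0  0  1  3  2  2
3  2  3  0  3  3
t=4: 3  0  1  1  0  3
3  3  3  1  2  2
1  0  3  2  1  2
0  0  1  3  2  2
3  2  3  0  3  3
t=5: 3  0  1  1  0  3
3  3  3  1  2  2
1  0  3  2  2  2
0  0  1  3  2  2
3  2  3  0  3  3
t=6: 3  0  1  1  0  3
3  3  3  1  2  2
1  0  3  2  3  2
0  0  1  3  2  2
3  2  3  0  3  3
t=7: 3  0  1  1  0  3
3  3  3  1  3  2
1  0  3  3  0  3
0  0  1  3  3  2
3  2  3  0  3  3
t=8: 3  0  1  1  0  3
3  3  3  1  3  2
1  0  3  3  1  3
0  0  1  3  3  2
3  2  3  0  3  3
t=9: 3  0  1  1  0  3
3  3  3  1  3  2
1  0  3  3  2  3
0  0  1  3  3  2
3  2  3  0  3  3

58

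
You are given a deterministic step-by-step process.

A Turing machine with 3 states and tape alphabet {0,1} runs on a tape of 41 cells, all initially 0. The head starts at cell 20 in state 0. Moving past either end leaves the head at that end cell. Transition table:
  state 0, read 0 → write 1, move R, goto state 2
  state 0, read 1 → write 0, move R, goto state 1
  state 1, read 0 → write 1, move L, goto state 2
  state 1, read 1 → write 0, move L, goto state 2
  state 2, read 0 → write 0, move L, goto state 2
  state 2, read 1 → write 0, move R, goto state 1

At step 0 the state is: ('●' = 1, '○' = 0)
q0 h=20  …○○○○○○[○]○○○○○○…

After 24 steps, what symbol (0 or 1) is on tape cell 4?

gen 0: q0 h=20  …○○○○○○[○]○○○○○○…
gen 1: q2 h=21  …○○○○○●[○]○○○○○○…
gen 2: q2 h=20  …○○○○○○[●]○○○○○○…
gen 3: q1 h=21  …○○○○○○[○]○○○○○○…
gen 4: q2 h=20  …○○○○○○[○]●○○○○○…
gen 5: q2 h=19  …○○○○○○[○]○●○○○○…
gen 6: q2 h=18  …○○○○○○[○]○○●○○○…
gen 7: q2 h=17  …○○○○○○[○]○○○●○○…
gen 8: q2 h=16  …○○○○○○[○]○○○○●○…
gen 9: q2 h=15  …○○○○○○[○]○○○○○●…
gen 10: q2 h=14  …○○○○○○[○]○○○○○○…
gen 11: q2 h=13  …○○○○○○[○]○○○○○○…
gen 12: q2 h=12  …○○○○○○[○]○○○○○○…
gen 13: q2 h=11  …○○○○○○[○]○○○○○○…
gen 14: q2 h=10  …○○○○○○[○]○○○○○○…
gen 15: q2 h= 9  …○○○○○○[○]○○○○○○…
gen 16: q2 h= 8  …○○○○○○[○]○○○○○○…
gen 17: q2 h= 7  …○○○○○○[○]○○○○○○…
gen 18: q2 h= 6  |○○○○○○[○]○○○○○○…
gen 19: q2 h= 5  |○○○○○[○]○○○○○○…
gen 20: q2 h= 4  |○○○○[○]○○○○○○…
gen 21: q2 h= 3  |○○○[○]○○○○○○…
gen 22: q2 h= 2  |○○[○]○○○○○○…
gen 23: q2 h= 1  |○[○]○○○○○○…
gen 24: q2 h= 0  |[○]○○○○○○…

0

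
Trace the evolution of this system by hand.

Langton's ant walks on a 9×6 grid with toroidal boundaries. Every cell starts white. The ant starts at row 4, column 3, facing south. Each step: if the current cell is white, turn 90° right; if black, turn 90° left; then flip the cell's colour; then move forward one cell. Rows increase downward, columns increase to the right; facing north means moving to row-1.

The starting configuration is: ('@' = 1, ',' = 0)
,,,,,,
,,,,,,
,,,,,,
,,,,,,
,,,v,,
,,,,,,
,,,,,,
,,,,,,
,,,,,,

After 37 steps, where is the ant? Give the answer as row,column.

[0] ,,,,,,
,,,,,,
,,,,,,
,,,,,,
,,,v,,
,,,,,,
,,,,,,
,,,,,,
,,,,,,
[1] ,,,,,,
,,,,,,
,,,,,,
,,,,,,
,,<@,,
,,,,,,
,,,,,,
,,,,,,
,,,,,,
[2] ,,,,,,
,,,,,,
,,,,,,
,,^,,,
,,@@,,
,,,,,,
,,,,,,
,,,,,,
,,,,,,
[3] ,,,,,,
,,,,,,
,,,,,,
,,@>,,
,,@@,,
,,,,,,
,,,,,,
,,,,,,
,,,,,,
[4] ,,,,,,
,,,,,,
,,,,,,
,,@@,,
,,@v,,
,,,,,,
,,,,,,
,,,,,,
,,,,,,
[5] ,,,,,,
,,,,,,
,,,,,,
,,@@,,
,,@,>,
,,,,,,
,,,,,,
,,,,,,
,,,,,,
[6] ,,,,,,
,,,,,,
,,,,,,
,,@@,,
,,@,@,
,,,,v,
,,,,,,
,,,,,,
,,,,,,
[7] ,,,,,,
,,,,,,
,,,,,,
,,@@,,
,,@,@,
,,,<@,
,,,,,,
,,,,,,
,,,,,,
[8] ,,,,,,
,,,,,,
,,,,,,
,,@@,,
,,@^@,
,,,@@,
,,,,,,
,,,,,,
,,,,,,
[9] ,,,,,,
,,,,,,
,,,,,,
,,@@,,
,,@@>,
,,,@@,
,,,,,,
,,,,,,
,,,,,,
[10] ,,,,,,
,,,,,,
,,,,,,
,,@@^,
,,@@,,
,,,@@,
,,,,,,
,,,,,,
,,,,,,
[11] ,,,,,,
,,,,,,
,,,,,,
,,@@@>
,,@@,,
,,,@@,
,,,,,,
,,,,,,
,,,,,,
[12] ,,,,,,
,,,,,,
,,,,,,
,,@@@@
,,@@,v
,,,@@,
,,,,,,
,,,,,,
,,,,,,
[13] ,,,,,,
,,,,,,
,,,,,,
,,@@@@
,,@@<@
,,,@@,
,,,,,,
,,,,,,
,,,,,,
[14] ,,,,,,
,,,,,,
,,,,,,
,,@@^@
,,@@@@
,,,@@,
,,,,,,
,,,,,,
,,,,,,
[15] ,,,,,,
,,,,,,
,,,,,,
,,@<,@
,,@@@@
,,,@@,
,,,,,,
,,,,,,
,,,,,,
[16] ,,,,,,
,,,,,,
,,,,,,
,,@,,@
,,@v@@
,,,@@,
,,,,,,
,,,,,,
,,,,,,
[17] ,,,,,,
,,,,,,
,,,,,,
,,@,,@
,,@,>@
,,,@@,
,,,,,,
,,,,,,
,,,,,,
[18] ,,,,,,
,,,,,,
,,,,,,
,,@,^@
,,@,,@
,,,@@,
,,,,,,
,,,,,,
,,,,,,
[19] ,,,,,,
,,,,,,
,,,,,,
,,@,@>
,,@,,@
,,,@@,
,,,,,,
,,,,,,
,,,,,,
[20] ,,,,,,
,,,,,,
,,,,,^
,,@,@,
,,@,,@
,,,@@,
,,,,,,
,,,,,,
,,,,,,
[21] ,,,,,,
,,,,,,
>,,,,@
,,@,@,
,,@,,@
,,,@@,
,,,,,,
,,,,,,
,,,,,,
[22] ,,,,,,
,,,,,,
@,,,,@
v,@,@,
,,@,,@
,,,@@,
,,,,,,
,,,,,,
,,,,,,
[23] ,,,,,,
,,,,,,
@,,,,@
@,@,@<
,,@,,@
,,,@@,
,,,,,,
,,,,,,
,,,,,,
[24] ,,,,,,
,,,,,,
@,,,,^
@,@,@@
,,@,,@
,,,@@,
,,,,,,
,,,,,,
,,,,,,
[25] ,,,,,,
,,,,,,
@,,,<,
@,@,@@
,,@,,@
,,,@@,
,,,,,,
,,,,,,
,,,,,,
[26] ,,,,,,
,,,,^,
@,,,@,
@,@,@@
,,@,,@
,,,@@,
,,,,,,
,,,,,,
,,,,,,
[27] ,,,,,,
,,,,@>
@,,,@,
@,@,@@
,,@,,@
,,,@@,
,,,,,,
,,,,,,
,,,,,,
[28] ,,,,,,
,,,,@@
@,,,@v
@,@,@@
,,@,,@
,,,@@,
,,,,,,
,,,,,,
,,,,,,
[29] ,,,,,,
,,,,@@
@,,,<@
@,@,@@
,,@,,@
,,,@@,
,,,,,,
,,,,,,
,,,,,,
[30] ,,,,,,
,,,,@@
@,,,,@
@,@,v@
,,@,,@
,,,@@,
,,,,,,
,,,,,,
,,,,,,
[31] ,,,,,,
,,,,@@
@,,,,@
@,@,,>
,,@,,@
,,,@@,
,,,,,,
,,,,,,
,,,,,,
[32] ,,,,,,
,,,,@@
@,,,,^
@,@,,,
,,@,,@
,,,@@,
,,,,,,
,,,,,,
,,,,,,
[33] ,,,,,,
,,,,@@
@,,,<,
@,@,,,
,,@,,@
,,,@@,
,,,,,,
,,,,,,
,,,,,,
[34] ,,,,,,
,,,,^@
@,,,@,
@,@,,,
,,@,,@
,,,@@,
,,,,,,
,,,,,,
,,,,,,
[35] ,,,,,,
,,,<,@
@,,,@,
@,@,,,
,,@,,@
,,,@@,
,,,,,,
,,,,,,
,,,,,,
[36] ,,,^,,
,,,@,@
@,,,@,
@,@,,,
,,@,,@
,,,@@,
,,,,,,
,,,,,,
,,,,,,
[37] ,,,@>,
,,,@,@
@,,,@,
@,@,,,
,,@,,@
,,,@@,
,,,,,,
,,,,,,
,,,,,,

0,4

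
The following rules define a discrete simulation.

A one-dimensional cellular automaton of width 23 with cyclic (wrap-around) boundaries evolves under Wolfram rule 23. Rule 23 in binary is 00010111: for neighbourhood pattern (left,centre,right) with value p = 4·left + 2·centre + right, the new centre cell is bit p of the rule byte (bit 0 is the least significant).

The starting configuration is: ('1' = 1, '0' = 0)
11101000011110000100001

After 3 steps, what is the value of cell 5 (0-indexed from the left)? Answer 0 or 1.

1

[0] 11101000011110000100001
[1] 00001111100001111111110
[2] 11110000011110000000001
[3] 00001111100001111111110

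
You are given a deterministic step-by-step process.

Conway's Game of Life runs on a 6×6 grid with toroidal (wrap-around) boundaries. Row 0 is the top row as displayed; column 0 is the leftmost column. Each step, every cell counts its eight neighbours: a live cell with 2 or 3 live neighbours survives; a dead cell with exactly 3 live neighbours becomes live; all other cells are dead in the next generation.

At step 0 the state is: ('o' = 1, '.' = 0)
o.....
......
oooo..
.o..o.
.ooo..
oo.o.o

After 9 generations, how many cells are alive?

t=0: o.....
......
oooo..
.o..o.
.ooo..
oo.o.o
t=1: oo...o
o.o...
oooo..
....o.
...o.o
...ooo
t=2: .ooo..
...o..
o.oo.o
oo..oo
...o.o
..oo..
t=3: .o..o.
o.....
..oo..
.o....
.o.o.o
.o....
t=4: oo....
.ooo..
.oo...
oo.oo.
.o....
.o..o.
t=5: o..o..
...o..
....o.
o..o..
.o.ooo
.oo...
t=6: .o.o..
...oo.
...oo.
o.oo..
.o.ooo
.o...o
t=7: o..o..
......
.....o
oo....
.o.o.o
.o.o.o
t=8: o.o.o.
......
o.....
.oo.oo
.o...o
.o.o.o
t=9: oooooo
.o...o
oo...o
.oo.oo
.o.o.o
.o.o.o

21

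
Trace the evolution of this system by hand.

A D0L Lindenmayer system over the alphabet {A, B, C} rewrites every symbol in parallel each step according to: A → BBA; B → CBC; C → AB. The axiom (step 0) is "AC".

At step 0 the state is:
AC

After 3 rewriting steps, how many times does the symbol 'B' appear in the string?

gen 0: AC
gen 1: BBAAB
gen 2: CBCCBCBBABBACBC
gen 3: ABCBCABABCBCABCBCCBCBBACBCCBCBBAABCBCAB

17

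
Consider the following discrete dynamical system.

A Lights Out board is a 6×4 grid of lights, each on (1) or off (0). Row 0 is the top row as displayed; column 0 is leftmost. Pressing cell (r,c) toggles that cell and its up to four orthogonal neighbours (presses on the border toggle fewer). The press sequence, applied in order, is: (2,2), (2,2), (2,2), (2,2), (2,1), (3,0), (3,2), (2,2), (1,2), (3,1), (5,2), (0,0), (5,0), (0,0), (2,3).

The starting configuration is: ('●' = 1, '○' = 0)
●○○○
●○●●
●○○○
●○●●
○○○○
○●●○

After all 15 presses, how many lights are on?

t=0: ●○○○
●○●●
●○○○
●○●●
○○○○
○●●○
t=1: ●○○○
●○○●
●●●●
●○○●
○○○○
○●●○
t=2: ●○○○
●○●●
●○○○
●○●●
○○○○
○●●○
t=3: ●○○○
●○○●
●●●●
●○○●
○○○○
○●●○
t=4: ●○○○
●○●●
●○○○
●○●●
○○○○
○●●○
t=5: ●○○○
●●●●
○●●○
●●●●
○○○○
○●●○
t=6: ●○○○
●●●●
●●●○
○○●●
●○○○
○●●○
t=7: ●○○○
●●●●
●●○○
○●○○
●○●○
○●●○
t=8: ●○○○
●●○●
●○●●
○●●○
●○●○
○●●○
t=9: ●○●○
●○●○
●○○●
○●●○
●○●○
○●●○
t=10: ●○●○
●○●○
●●○●
●○○○
●●●○
○●●○
t=11: ●○●○
●○●○
●●○●
●○○○
●●○○
○○○●
t=12: ○●●○
○○●○
●●○●
●○○○
●●○○
○○○●
t=13: ○●●○
○○●○
●●○●
●○○○
○●○○
●●○●
t=14: ●○●○
●○●○
●●○●
●○○○
○●○○
●●○●
t=15: ●○●○
●○●●
●●●○
●○○●
○●○○
●●○●

14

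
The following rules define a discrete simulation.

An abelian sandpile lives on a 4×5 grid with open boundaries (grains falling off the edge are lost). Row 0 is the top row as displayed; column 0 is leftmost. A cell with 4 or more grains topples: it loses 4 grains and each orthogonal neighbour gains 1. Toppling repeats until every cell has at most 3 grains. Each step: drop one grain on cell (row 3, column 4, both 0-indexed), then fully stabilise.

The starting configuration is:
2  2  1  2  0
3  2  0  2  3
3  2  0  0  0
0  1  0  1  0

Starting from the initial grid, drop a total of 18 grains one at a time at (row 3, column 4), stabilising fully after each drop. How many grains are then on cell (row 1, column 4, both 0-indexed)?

0

[0] 2  2  1  2  0
3  2  0  2  3
3  2  0  0  0
0  1  0  1  0
[1] 2  2  1  2  0
3  2  0  2  3
3  2  0  0  0
0  1  0  1  1
[2] 2  2  1  2  0
3  2  0  2  3
3  2  0  0  0
0  1  0  1  2
[3] 2  2  1  2  0
3  2  0  2  3
3  2  0  0  0
0  1  0  1  3
[4] 2  2  1  2  0
3  2  0  2  3
3  2  0  0  1
0  1  0  2  0
[5] 2  2  1  2  0
3  2  0  2  3
3  2  0  0  1
0  1  0  2  1
[6] 2  2  1  2  0
3  2  0  2  3
3  2  0  0  1
0  1  0  2  2
[7] 2  2  1  2  0
3  2  0  2  3
3  2  0  0  1
0  1  0  2  3
[8] 2  2  1  2  0
3  2  0  2  3
3  2  0  0  2
0  1  0  3  0
[9] 2  2  1  2  0
3  2  0  2  3
3  2  0  0  2
0  1  0  3  1
[10] 2  2  1  2  0
3  2  0  2  3
3  2  0  0  2
0  1  0  3  2
[11] 2  2  1  2  0
3  2  0  2  3
3  2  0  0  2
0  1  0  3  3
[12] 2  2  1  2  0
3  2  0  2  3
3  2  0  1  3
0  1  1  0  1
[13] 2  2  1  2  0
3  2  0  2  3
3  2  0  1  3
0  1  1  0  2
[14] 2  2  1  2  0
3  2  0  2  3
3  2  0  1  3
0  1  1  0  3
[15] 2  2  1  2  1
3  2  0  3  0
3  2  0  2  1
0  1  1  1  1
[16] 2  2  1  2  1
3  2  0  3  0
3  2  0  2  1
0  1  1  1  2
[17] 2  2  1  2  1
3  2  0  3  0
3  2  0  2  1
0  1  1  1  3
[18] 2  2  1  2  1
3  2  0  3  0
3  2  0  2  2
0  1  1  2  0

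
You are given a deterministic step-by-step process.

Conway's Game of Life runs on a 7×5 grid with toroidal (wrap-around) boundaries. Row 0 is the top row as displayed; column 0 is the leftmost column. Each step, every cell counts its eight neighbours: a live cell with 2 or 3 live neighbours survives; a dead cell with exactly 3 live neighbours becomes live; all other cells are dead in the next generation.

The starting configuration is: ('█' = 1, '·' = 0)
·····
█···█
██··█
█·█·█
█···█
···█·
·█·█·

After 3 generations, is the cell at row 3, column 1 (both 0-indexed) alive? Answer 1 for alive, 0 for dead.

1

[0] ·····
█···█
██··█
█·█·█
█···█
···█·
·█·█·
[1] █···█
·█··█
·····
·····
██···
█·██·
··█··
[2] ██·██
····█
·····
·····
███·█
█·███
█·█··
[3] ·███·
···██
·····
██···
··█··
·····
·····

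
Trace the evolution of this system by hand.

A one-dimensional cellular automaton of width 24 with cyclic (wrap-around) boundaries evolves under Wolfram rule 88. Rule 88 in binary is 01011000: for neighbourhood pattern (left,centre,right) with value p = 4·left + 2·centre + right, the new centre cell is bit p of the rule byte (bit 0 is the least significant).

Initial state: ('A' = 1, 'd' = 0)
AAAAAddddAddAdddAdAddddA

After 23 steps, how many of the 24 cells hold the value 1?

7

step 0: AAAAAddddAddAdddAdAddddA
step 1: ddddAAddddAddAdddddAdddA
step 2: AdddAAAddddAddAdddddAddd
step 3: dAddAdAAddddAddAdddddAdd
step 4: ddAdddAAAddddAddAdddddAd
step 5: dddAddAdAAddddAddAdddddA
step 6: AdddAdddAAAddddAddAddddd
step 7: dAdddAddAdAAddddAddAdddd
step 8: ddAdddAdddAAAddddAddAddd
step 9: dddAdddAddAdAAddddAddAdd
step 10: ddddAdddAdddAAAddddAddAd
step 11: dddddAdddAddAdAAddddAddA
step 12: AdddddAdddAdddAAAddddAdd
step 13: dAdddddAdddAddAdAAddddAd
step 14: ddAdddddAdddAdddAAAddddA
step 15: AddAdddddAdddAddAdAAdddd
step 16: dAddAdddddAdddAdddAAAddd
step 17: ddAddAdddddAdddAddAdAAdd
step 18: dddAddAdddddAdddAdddAAAd
step 19: ddddAddAdddddAdddAddAdAA
step 20: AddddAddAdddddAdddAdddAA
step 21: AAddddAddAdddddAdddAddAd
step 22: AAAddddAddAdddddAdddAddd
step 23: AdAAddddAddAdddddAdddAdd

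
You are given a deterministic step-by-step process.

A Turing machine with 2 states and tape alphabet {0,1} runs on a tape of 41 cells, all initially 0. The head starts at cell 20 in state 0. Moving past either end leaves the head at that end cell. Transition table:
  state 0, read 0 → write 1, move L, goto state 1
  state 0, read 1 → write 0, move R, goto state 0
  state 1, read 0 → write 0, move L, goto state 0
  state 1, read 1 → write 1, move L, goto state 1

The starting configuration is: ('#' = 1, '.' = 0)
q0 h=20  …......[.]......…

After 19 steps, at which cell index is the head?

t=0: q0 h=20  …......[.]......…
t=1: q1 h=19  …......[.]#.....…
t=2: q0 h=18  …......[.].#....…
t=3: q1 h=17  …......[.]#.#...…
t=4: q0 h=16  …......[.].#.#..…
t=5: q1 h=15  …......[.]#.#.#.…
t=6: q0 h=14  …......[.].#.#.#…
t=7: q1 h=13  …......[.]#.#.#.…
t=8: q0 h=12  …......[.].#.#.#…
t=9: q1 h=11  …......[.]#.#.#.…
t=10: q0 h=10  …......[.].#.#.#…
t=11: q1 h= 9  …......[.]#.#.#.…
t=12: q0 h= 8  …......[.].#.#.#…
t=13: q1 h= 7  …......[.]#.#.#.…
t=14: q0 h= 6  |......[.].#.#.#…
t=15: q1 h= 5  |.....[.]#.#.#.…
t=16: q0 h= 4  |....[.].#.#.#…
t=17: q1 h= 3  |...[.]#.#.#.…
t=18: q0 h= 2  |..[.].#.#.#…
t=19: q1 h= 1  |.[.]#.#.#.…

1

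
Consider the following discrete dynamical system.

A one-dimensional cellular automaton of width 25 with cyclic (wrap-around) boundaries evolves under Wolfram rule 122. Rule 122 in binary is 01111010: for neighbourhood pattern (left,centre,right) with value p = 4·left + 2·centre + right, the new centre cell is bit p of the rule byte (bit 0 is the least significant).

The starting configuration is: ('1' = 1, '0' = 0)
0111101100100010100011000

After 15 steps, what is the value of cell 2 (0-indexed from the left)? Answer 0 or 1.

0

k=0  0111101100100010100011000
k=1  1100111111010101010111100
k=2  1111100001101010101100111
k=3  0000110011110101011111100
k=4  0001111110011010110000110
k=5  0011000011111101111001111
k=6  1111100110000111001111001
k=7  0000111111001101111001111
k=8  1001100001111111001111001
k=9  1111110011000001111001111
k=10  0000011111100011001111000
k=11  0000110000110111111001100
k=12  0001111001111100001111110
k=13  0011001111000110011000011
k=14  1111111001101111111100111
k=15  0000001111111000000111100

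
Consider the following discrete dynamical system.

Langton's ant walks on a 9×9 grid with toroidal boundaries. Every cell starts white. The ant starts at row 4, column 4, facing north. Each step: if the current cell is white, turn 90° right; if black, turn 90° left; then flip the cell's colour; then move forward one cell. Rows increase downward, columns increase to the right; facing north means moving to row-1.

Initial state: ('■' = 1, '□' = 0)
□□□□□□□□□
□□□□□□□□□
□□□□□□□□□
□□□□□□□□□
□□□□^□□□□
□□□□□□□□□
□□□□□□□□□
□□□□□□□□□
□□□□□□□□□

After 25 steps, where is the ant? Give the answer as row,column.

6,3

gen 0: □□□□□□□□□
□□□□□□□□□
□□□□□□□□□
□□□□□□□□□
□□□□^□□□□
□□□□□□□□□
□□□□□□□□□
□□□□□□□□□
□□□□□□□□□
gen 1: □□□□□□□□□
□□□□□□□□□
□□□□□□□□□
□□□□□□□□□
□□□□■>□□□
□□□□□□□□□
□□□□□□□□□
□□□□□□□□□
□□□□□□□□□
gen 2: □□□□□□□□□
□□□□□□□□□
□□□□□□□□□
□□□□□□□□□
□□□□■■□□□
□□□□□v□□□
□□□□□□□□□
□□□□□□□□□
□□□□□□□□□
gen 3: □□□□□□□□□
□□□□□□□□□
□□□□□□□□□
□□□□□□□□□
□□□□■■□□□
□□□□<■□□□
□□□□□□□□□
□□□□□□□□□
□□□□□□□□□
gen 4: □□□□□□□□□
□□□□□□□□□
□□□□□□□□□
□□□□□□□□□
□□□□^■□□□
□□□□■■□□□
□□□□□□□□□
□□□□□□□□□
□□□□□□□□□
gen 5: □□□□□□□□□
□□□□□□□□□
□□□□□□□□□
□□□□□□□□□
□□□<□■□□□
□□□□■■□□□
□□□□□□□□□
□□□□□□□□□
□□□□□□□□□
gen 6: □□□□□□□□□
□□□□□□□□□
□□□□□□□□□
□□□^□□□□□
□□□■□■□□□
□□□□■■□□□
□□□□□□□□□
□□□□□□□□□
□□□□□□□□□
gen 7: □□□□□□□□□
□□□□□□□□□
□□□□□□□□□
□□□■>□□□□
□□□■□■□□□
□□□□■■□□□
□□□□□□□□□
□□□□□□□□□
□□□□□□□□□
gen 8: □□□□□□□□□
□□□□□□□□□
□□□□□□□□□
□□□■■□□□□
□□□■v■□□□
□□□□■■□□□
□□□□□□□□□
□□□□□□□□□
□□□□□□□□□
gen 9: □□□□□□□□□
□□□□□□□□□
□□□□□□□□□
□□□■■□□□□
□□□<■■□□□
□□□□■■□□□
□□□□□□□□□
□□□□□□□□□
□□□□□□□□□
gen 10: □□□□□□□□□
□□□□□□□□□
□□□□□□□□□
□□□■■□□□□
□□□□■■□□□
□□□v■■□□□
□□□□□□□□□
□□□□□□□□□
□□□□□□□□□
gen 11: □□□□□□□□□
□□□□□□□□□
□□□□□□□□□
□□□■■□□□□
□□□□■■□□□
□□<■■■□□□
□□□□□□□□□
□□□□□□□□□
□□□□□□□□□
gen 12: □□□□□□□□□
□□□□□□□□□
□□□□□□□□□
□□□■■□□□□
□□^□■■□□□
□□■■■■□□□
□□□□□□□□□
□□□□□□□□□
□□□□□□□□□
gen 13: □□□□□□□□□
□□□□□□□□□
□□□□□□□□□
□□□■■□□□□
□□■>■■□□□
□□■■■■□□□
□□□□□□□□□
□□□□□□□□□
□□□□□□□□□
gen 14: □□□□□□□□□
□□□□□□□□□
□□□□□□□□□
□□□■■□□□□
□□■■■■□□□
□□■v■■□□□
□□□□□□□□□
□□□□□□□□□
□□□□□□□□□
gen 15: □□□□□□□□□
□□□□□□□□□
□□□□□□□□□
□□□■■□□□□
□□■■■■□□□
□□■□>■□□□
□□□□□□□□□
□□□□□□□□□
□□□□□□□□□
gen 16: □□□□□□□□□
□□□□□□□□□
□□□□□□□□□
□□□■■□□□□
□□■■^■□□□
□□■□□■□□□
□□□□□□□□□
□□□□□□□□□
□□□□□□□□□
gen 17: □□□□□□□□□
□□□□□□□□□
□□□□□□□□□
□□□■■□□□□
□□■<□■□□□
□□■□□■□□□
□□□□□□□□□
□□□□□□□□□
□□□□□□□□□
gen 18: □□□□□□□□□
□□□□□□□□□
□□□□□□□□□
□□□■■□□□□
□□■□□■□□□
□□■v□■□□□
□□□□□□□□□
□□□□□□□□□
□□□□□□□□□
gen 19: □□□□□□□□□
□□□□□□□□□
□□□□□□□□□
□□□■■□□□□
□□■□□■□□□
□□<■□■□□□
□□□□□□□□□
□□□□□□□□□
□□□□□□□□□
gen 20: □□□□□□□□□
□□□□□□□□□
□□□□□□□□□
□□□■■□□□□
□□■□□■□□□
□□□■□■□□□
□□v□□□□□□
□□□□□□□□□
□□□□□□□□□
gen 21: □□□□□□□□□
□□□□□□□□□
□□□□□□□□□
□□□■■□□□□
□□■□□■□□□
□□□■□■□□□
□<■□□□□□□
□□□□□□□□□
□□□□□□□□□
gen 22: □□□□□□□□□
□□□□□□□□□
□□□□□□□□□
□□□■■□□□□
□□■□□■□□□
□^□■□■□□□
□■■□□□□□□
□□□□□□□□□
□□□□□□□□□
gen 23: □□□□□□□□□
□□□□□□□□□
□□□□□□□□□
□□□■■□□□□
□□■□□■□□□
□■>■□■□□□
□■■□□□□□□
□□□□□□□□□
□□□□□□□□□
gen 24: □□□□□□□□□
□□□□□□□□□
□□□□□□□□□
□□□■■□□□□
□□■□□■□□□
□■■■□■□□□
□■v□□□□□□
□□□□□□□□□
□□□□□□□□□
gen 25: □□□□□□□□□
□□□□□□□□□
□□□□□□□□□
□□□■■□□□□
□□■□□■□□□
□■■■□■□□□
□■□>□□□□□
□□□□□□□□□
□□□□□□□□□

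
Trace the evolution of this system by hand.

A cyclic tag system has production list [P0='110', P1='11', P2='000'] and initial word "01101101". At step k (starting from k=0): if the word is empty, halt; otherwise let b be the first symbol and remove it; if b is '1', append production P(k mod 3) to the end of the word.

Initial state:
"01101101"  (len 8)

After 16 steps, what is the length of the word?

k=0  "01101101"  (len 8)
k=1  "1101101"  (len 7)
k=2  "10110111"  (len 8)
k=3  "0110111000"  (len 10)
k=4  "110111000"  (len 9)
k=5  "1011100011"  (len 10)
k=6  "011100011000"  (len 12)
k=7  "11100011000"  (len 11)
k=8  "110001100011"  (len 12)
k=9  "10001100011000"  (len 14)
k=10  "0001100011000110"  (len 16)
k=11  "001100011000110"  (len 15)
k=12  "01100011000110"  (len 14)
k=13  "1100011000110"  (len 13)
k=14  "10001100011011"  (len 14)
k=15  "0001100011011000"  (len 16)
k=16  "001100011011000"  (len 15)

15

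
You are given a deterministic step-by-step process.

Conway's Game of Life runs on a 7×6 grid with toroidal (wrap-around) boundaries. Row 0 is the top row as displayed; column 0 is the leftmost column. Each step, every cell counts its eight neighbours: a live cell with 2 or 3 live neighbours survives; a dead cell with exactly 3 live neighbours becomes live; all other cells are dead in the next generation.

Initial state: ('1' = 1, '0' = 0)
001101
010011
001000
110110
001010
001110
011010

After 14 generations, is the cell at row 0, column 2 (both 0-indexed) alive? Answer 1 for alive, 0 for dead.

0

step 0: 001101
010011
001000
110110
001010
001110
011010
step 1: 000001
110011
001000
010011
000000
000011
010001
step 2: 010000
110011
001100
000000
100000
100011
000001
step 3: 010010
110111
111111
000000
100000
100010
000011
step 4: 011000
000000
000000
001110
000001
100010
100110
step 5: 011100
000000
000100
000110
000001
100110
101110
step 6: 010010
000100
000110
000110
000001
111000
100000
step 7: 000000
001100
001000
000101
111111
110001
101001
step 8: 011100
001100
001010
000001
000100
000000
000001
step 9: 010110
000010
001010
000110
000000
000000
001000
step 10: 001110
001011
000011
000110
000000
000000
001100
step 11: 010001
001000
000000
000111
000000
000000
001010
step 12: 011100
000000
000110
000010
000010
000000
000000
step 13: 001000
000010
000110
000011
000000
000000
001000
step 14: 000100
000010
000100
000111
000000
000000
000000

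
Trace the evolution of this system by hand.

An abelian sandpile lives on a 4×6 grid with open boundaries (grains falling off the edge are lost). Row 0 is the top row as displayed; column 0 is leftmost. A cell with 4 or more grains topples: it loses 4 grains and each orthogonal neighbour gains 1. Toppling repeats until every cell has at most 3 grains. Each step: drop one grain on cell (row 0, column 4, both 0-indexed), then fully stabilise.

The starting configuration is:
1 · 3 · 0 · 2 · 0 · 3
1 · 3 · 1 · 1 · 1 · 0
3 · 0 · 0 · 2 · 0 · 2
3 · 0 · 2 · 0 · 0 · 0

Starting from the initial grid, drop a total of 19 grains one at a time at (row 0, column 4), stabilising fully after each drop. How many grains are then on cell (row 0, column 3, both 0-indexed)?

t=0: 1 · 3 · 0 · 2 · 0 · 3
1 · 3 · 1 · 1 · 1 · 0
3 · 0 · 0 · 2 · 0 · 2
3 · 0 · 2 · 0 · 0 · 0
t=1: 1 · 3 · 0 · 2 · 1 · 3
1 · 3 · 1 · 1 · 1 · 0
3 · 0 · 0 · 2 · 0 · 2
3 · 0 · 2 · 0 · 0 · 0
t=2: 1 · 3 · 0 · 2 · 2 · 3
1 · 3 · 1 · 1 · 1 · 0
3 · 0 · 0 · 2 · 0 · 2
3 · 0 · 2 · 0 · 0 · 0
t=3: 1 · 3 · 0 · 2 · 3 · 3
1 · 3 · 1 · 1 · 1 · 0
3 · 0 · 0 · 2 · 0 · 2
3 · 0 · 2 · 0 · 0 · 0
t=4: 1 · 3 · 0 · 3 · 1 · 0
1 · 3 · 1 · 1 · 2 · 1
3 · 0 · 0 · 2 · 0 · 2
3 · 0 · 2 · 0 · 0 · 0
t=5: 1 · 3 · 0 · 3 · 2 · 0
1 · 3 · 1 · 1 · 2 · 1
3 · 0 · 0 · 2 · 0 · 2
3 · 0 · 2 · 0 · 0 · 0
t=6: 1 · 3 · 0 · 3 · 3 · 0
1 · 3 · 1 · 1 · 2 · 1
3 · 0 · 0 · 2 · 0 · 2
3 · 0 · 2 · 0 · 0 · 0
t=7: 1 · 3 · 1 · 0 · 1 · 1
1 · 3 · 1 · 2 · 3 · 1
3 · 0 · 0 · 2 · 0 · 2
3 · 0 · 2 · 0 · 0 · 0
t=8: 1 · 3 · 1 · 0 · 2 · 1
1 · 3 · 1 · 2 · 3 · 1
3 · 0 · 0 · 2 · 0 · 2
3 · 0 · 2 · 0 · 0 · 0
t=9: 1 · 3 · 1 · 0 · 3 · 1
1 · 3 · 1 · 2 · 3 · 1
3 · 0 · 0 · 2 · 0 · 2
3 · 0 · 2 · 0 · 0 · 0
t=10: 1 · 3 · 1 · 1 · 1 · 2
1 · 3 · 1 · 3 · 0 · 2
3 · 0 · 0 · 2 · 1 · 2
3 · 0 · 2 · 0 · 0 · 0
t=11: 1 · 3 · 1 · 1 · 2 · 2
1 · 3 · 1 · 3 · 0 · 2
3 · 0 · 0 · 2 · 1 · 2
3 · 0 · 2 · 0 · 0 · 0
t=12: 1 · 3 · 1 · 1 · 3 · 2
1 · 3 · 1 · 3 · 0 · 2
3 · 0 · 0 · 2 · 1 · 2
3 · 0 · 2 · 0 · 0 · 0
t=13: 1 · 3 · 1 · 2 · 0 · 3
1 · 3 · 1 · 3 · 1 · 2
3 · 0 · 0 · 2 · 1 · 2
3 · 0 · 2 · 0 · 0 · 0
t=14: 1 · 3 · 1 · 2 · 1 · 3
1 · 3 · 1 · 3 · 1 · 2
3 · 0 · 0 · 2 · 1 · 2
3 · 0 · 2 · 0 · 0 · 0
t=15: 1 · 3 · 1 · 2 · 2 · 3
1 · 3 · 1 · 3 · 1 · 2
3 · 0 · 0 · 2 · 1 · 2
3 · 0 · 2 · 0 · 0 · 0
t=16: 1 · 3 · 1 · 2 · 3 · 3
1 · 3 · 1 · 3 · 1 · 2
3 · 0 · 0 · 2 · 1 · 2
3 · 0 · 2 · 0 · 0 · 0
t=17: 1 · 3 · 1 · 3 · 1 · 0
1 · 3 · 1 · 3 · 2 · 3
3 · 0 · 0 · 2 · 1 · 2
3 · 0 · 2 · 0 · 0 · 0
t=18: 1 · 3 · 1 · 3 · 2 · 0
1 · 3 · 1 · 3 · 2 · 3
3 · 0 · 0 · 2 · 1 · 2
3 · 0 · 2 · 0 · 0 · 0
t=19: 1 · 3 · 1 · 3 · 3 · 0
1 · 3 · 1 · 3 · 2 · 3
3 · 0 · 0 · 2 · 1 · 2
3 · 0 · 2 · 0 · 0 · 0

3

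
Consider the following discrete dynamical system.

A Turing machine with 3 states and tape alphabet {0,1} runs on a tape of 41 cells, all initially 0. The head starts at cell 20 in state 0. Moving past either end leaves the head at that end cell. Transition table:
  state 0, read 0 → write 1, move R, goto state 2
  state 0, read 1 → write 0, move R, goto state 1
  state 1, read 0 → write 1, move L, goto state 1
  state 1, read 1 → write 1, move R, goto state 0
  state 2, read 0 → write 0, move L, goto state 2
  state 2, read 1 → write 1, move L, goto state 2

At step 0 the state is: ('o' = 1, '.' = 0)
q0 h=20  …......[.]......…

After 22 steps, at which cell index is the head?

0

gen 0: q0 h=20  …......[.]......…
gen 1: q2 h=21  ….....o[.]......…
gen 2: q2 h=20  …......[o]......…
gen 3: q2 h=19  …......[.]o.....…
gen 4: q2 h=18  …......[.].o....…
gen 5: q2 h=17  …......[.]..o...…
gen 6: q2 h=16  …......[.]...o..…
gen 7: q2 h=15  …......[.]....o.…
gen 8: q2 h=14  …......[.].....o…
gen 9: q2 h=13  …......[.]......…
gen 10: q2 h=12  …......[.]......…
gen 11: q2 h=11  …......[.]......…
gen 12: q2 h=10  …......[.]......…
gen 13: q2 h= 9  …......[.]......…
gen 14: q2 h= 8  …......[.]......…
gen 15: q2 h= 7  …......[.]......…
gen 16: q2 h= 6  |......[.]......…
gen 17: q2 h= 5  |.....[.]......…
gen 18: q2 h= 4  |....[.]......…
gen 19: q2 h= 3  |...[.]......…
gen 20: q2 h= 2  |..[.]......…
gen 21: q2 h= 1  |.[.]......…
gen 22: q2 h= 0  |[.]......…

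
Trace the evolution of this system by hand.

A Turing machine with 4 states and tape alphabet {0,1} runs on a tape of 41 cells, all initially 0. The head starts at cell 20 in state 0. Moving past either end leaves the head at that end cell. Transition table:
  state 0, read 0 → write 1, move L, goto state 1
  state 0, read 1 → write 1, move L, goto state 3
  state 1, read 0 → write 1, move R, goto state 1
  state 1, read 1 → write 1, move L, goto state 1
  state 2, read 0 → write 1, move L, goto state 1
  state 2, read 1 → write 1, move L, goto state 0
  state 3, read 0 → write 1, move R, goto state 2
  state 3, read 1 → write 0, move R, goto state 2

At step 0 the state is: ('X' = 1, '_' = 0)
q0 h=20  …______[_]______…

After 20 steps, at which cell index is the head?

step 0: q0 h=20  …______[_]______…
step 1: q1 h=19  …______[_]X_____…
step 2: q1 h=20  …_____X[X]______…
step 3: q1 h=19  …______[X]X_____…
step 4: q1 h=18  …______[_]XX____…
step 5: q1 h=19  …_____X[X]X_____…
step 6: q1 h=18  …______[X]XX____…
step 7: q1 h=17  …______[_]XXX___…
step 8: q1 h=18  …_____X[X]XX____…
step 9: q1 h=17  …______[X]XXX___…
step 10: q1 h=16  …______[_]XXXX__…
step 11: q1 h=17  …_____X[X]XXX___…
step 12: q1 h=16  …______[X]XXXX__…
step 13: q1 h=15  …______[_]XXXXX_…
step 14: q1 h=16  …_____X[X]XXXX__…
step 15: q1 h=15  …______[X]XXXXX_…
step 16: q1 h=14  …______[_]XXXXXX…
step 17: q1 h=15  …_____X[X]XXXXX_…
step 18: q1 h=14  …______[X]XXXXXX…
step 19: q1 h=13  …______[_]XXXXXX…
step 20: q1 h=14  …_____X[X]XXXXXX…

14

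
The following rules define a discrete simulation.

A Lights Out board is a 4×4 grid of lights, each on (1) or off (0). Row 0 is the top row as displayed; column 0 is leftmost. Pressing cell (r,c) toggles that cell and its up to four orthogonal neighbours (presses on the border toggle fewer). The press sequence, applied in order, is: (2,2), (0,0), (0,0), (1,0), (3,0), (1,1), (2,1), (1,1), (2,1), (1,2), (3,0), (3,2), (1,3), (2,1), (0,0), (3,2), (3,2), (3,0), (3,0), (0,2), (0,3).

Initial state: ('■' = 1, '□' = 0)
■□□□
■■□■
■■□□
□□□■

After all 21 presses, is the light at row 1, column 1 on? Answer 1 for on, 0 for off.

0

t=0: ■□□□
■■□■
■■□□
□□□■
t=1: ■□□□
■■■■
■□■■
□□■■
t=2: □■□□
□■■■
■□■■
□□■■
t=3: ■□□□
■■■■
■□■■
□□■■
t=4: □□□□
□□■■
□□■■
□□■■
t=5: □□□□
□□■■
■□■■
■■■■
t=6: □■□□
■■□■
■■■■
■■■■
t=7: □■□□
■□□■
□□□■
■□■■
t=8: □□□□
□■■■
□■□■
■□■■
t=9: □□□□
□□■■
■□■■
■■■■
t=10: □□■□
□■□□
■□□■
■■■■
t=11: □□■□
□■□□
□□□■
□□■■
t=12: □□■□
□■□□
□□■■
□■□□
t=13: □□■■
□■■■
□□■□
□■□□
t=14: □□■■
□□■■
■■□□
□□□□
t=15: ■■■■
■□■■
■■□□
□□□□
t=16: ■■■■
■□■■
■■■□
□■■■
t=17: ■■■■
■□■■
■■□□
□□□□
t=18: ■■■■
■□■■
□■□□
■■□□
t=19: ■■■■
■□■■
■■□□
□□□□
t=20: ■□□□
■□□■
■■□□
□□□□
t=21: ■□■■
■□□□
■■□□
□□□□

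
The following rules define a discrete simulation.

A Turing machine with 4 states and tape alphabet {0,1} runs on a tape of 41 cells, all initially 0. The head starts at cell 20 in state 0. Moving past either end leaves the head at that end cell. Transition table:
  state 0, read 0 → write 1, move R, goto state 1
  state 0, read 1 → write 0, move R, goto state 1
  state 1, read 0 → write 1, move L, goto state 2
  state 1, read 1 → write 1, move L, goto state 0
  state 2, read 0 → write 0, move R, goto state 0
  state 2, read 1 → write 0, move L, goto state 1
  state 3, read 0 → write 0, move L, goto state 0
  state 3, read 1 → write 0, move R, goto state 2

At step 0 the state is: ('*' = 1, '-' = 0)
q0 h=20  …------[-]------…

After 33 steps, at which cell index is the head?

gen 0: q0 h=20  …------[-]------…
gen 1: q1 h=21  …-----*[-]------…
gen 2: q2 h=20  …------[*]*-----…
gen 3: q1 h=19  …------[-]-*----…
gen 4: q2 h=18  …------[-]*-*---…
gen 5: q0 h=19  …------[*]-*----…
gen 6: q1 h=20  …------[-]*-----…
gen 7: q2 h=19  …------[-]**----…
gen 8: q0 h=20  …------[*]*-----…
gen 9: q1 h=21  …------[*]------…
gen 10: q0 h=20  …------[-]*-----…
gen 11: q1 h=21  …-----*[*]------…
gen 12: q0 h=20  …------[*]*-----…
gen 13: q1 h=21  …------[*]------…
gen 14: q0 h=20  …------[-]*-----…
gen 15: q1 h=21  …-----*[*]------…
gen 16: q0 h=20  …------[*]*-----…
gen 17: q1 h=21  …------[*]------…
gen 18: q0 h=20  …------[-]*-----…
gen 19: q1 h=21  …-----*[*]------…
gen 20: q0 h=20  …------[*]*-----…
gen 21: q1 h=21  …------[*]------…
gen 22: q0 h=20  …------[-]*-----…
gen 23: q1 h=21  …-----*[*]------…
gen 24: q0 h=20  …------[*]*-----…
gen 25: q1 h=21  …------[*]------…
gen 26: q0 h=20  …------[-]*-----…
gen 27: q1 h=21  …-----*[*]------…
gen 28: q0 h=20  …------[*]*-----…
gen 29: q1 h=21  …------[*]------…
gen 30: q0 h=20  …------[-]*-----…
gen 31: q1 h=21  …-----*[*]------…
gen 32: q0 h=20  …------[*]*-----…
gen 33: q1 h=21  …------[*]------…

21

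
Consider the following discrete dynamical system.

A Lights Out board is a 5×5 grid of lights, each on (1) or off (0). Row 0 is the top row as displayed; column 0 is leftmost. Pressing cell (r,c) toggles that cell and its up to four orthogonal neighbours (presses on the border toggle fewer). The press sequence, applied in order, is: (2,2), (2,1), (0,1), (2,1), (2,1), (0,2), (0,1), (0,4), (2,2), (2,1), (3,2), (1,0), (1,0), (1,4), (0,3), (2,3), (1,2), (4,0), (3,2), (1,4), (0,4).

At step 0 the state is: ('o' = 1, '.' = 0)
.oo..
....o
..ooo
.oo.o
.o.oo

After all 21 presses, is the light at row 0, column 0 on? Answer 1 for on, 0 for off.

0

step 0: .oo..
....o
..ooo
.oo.o
.o.oo
step 1: .oo..
..o.o
.o..o
.o..o
.o.oo
step 2: .oo..
.oo.o
o.o.o
....o
.o.oo
step 3: o....
..o.o
o.o.o
....o
.o.oo
step 4: o....
.oo.o
.o..o
.o..o
.o.oo
step 5: o....
..o.o
o.o.o
....o
.o.oo
step 6: oooo.
....o
o.o.o
....o
.o.oo
step 7: ...o.
.o..o
o.o.o
....o
.o.oo
step 8: ....o
.o...
o.o.o
....o
.o.oo
step 9: ....o
.oo..
oo.oo
..o.o
.o.oo
step 10: ....o
..o..
..ooo
.oo.o
.o.oo
step 11: ....o
..o..
...oo
...oo
.oooo
step 12: o...o
ooo..
o..oo
...oo
.oooo
step 13: ....o
..o..
...oo
...oo
.oooo
step 14: .....
..ooo
...o.
...oo
.oooo
step 15: ..ooo
..o.o
...o.
...oo
.oooo
step 16: ..ooo
..ooo
..o.o
....o
.oooo
step 17: ...oo
.o..o
....o
....o
.oooo
step 18: ...oo
.o..o
....o
o...o
o.ooo
step 19: ...oo
.o..o
..o.o
ooooo
o..oo
step 20: ...o.
.o.o.
..o..
ooooo
o..oo
step 21: ....o
.o.oo
..o..
ooooo
o..oo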